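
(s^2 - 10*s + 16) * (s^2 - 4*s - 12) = s^4 - 14*s^3 + 44*s^2 + 56*s - 192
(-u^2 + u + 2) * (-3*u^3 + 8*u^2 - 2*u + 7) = 3*u^5 - 11*u^4 + 4*u^3 + 7*u^2 + 3*u + 14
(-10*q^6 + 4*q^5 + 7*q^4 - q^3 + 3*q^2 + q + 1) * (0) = 0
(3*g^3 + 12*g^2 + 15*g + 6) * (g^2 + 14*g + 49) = 3*g^5 + 54*g^4 + 330*g^3 + 804*g^2 + 819*g + 294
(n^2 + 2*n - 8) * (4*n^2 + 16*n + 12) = 4*n^4 + 24*n^3 + 12*n^2 - 104*n - 96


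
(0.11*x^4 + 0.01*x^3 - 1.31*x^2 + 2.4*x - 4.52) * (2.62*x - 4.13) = 0.2882*x^5 - 0.4281*x^4 - 3.4735*x^3 + 11.6983*x^2 - 21.7544*x + 18.6676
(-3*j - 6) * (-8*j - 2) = 24*j^2 + 54*j + 12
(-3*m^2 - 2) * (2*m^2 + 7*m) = -6*m^4 - 21*m^3 - 4*m^2 - 14*m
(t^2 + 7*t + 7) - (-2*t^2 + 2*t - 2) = 3*t^2 + 5*t + 9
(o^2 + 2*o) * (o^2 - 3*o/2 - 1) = o^4 + o^3/2 - 4*o^2 - 2*o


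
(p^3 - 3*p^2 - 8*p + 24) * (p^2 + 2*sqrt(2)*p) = p^5 - 3*p^4 + 2*sqrt(2)*p^4 - 6*sqrt(2)*p^3 - 8*p^3 - 16*sqrt(2)*p^2 + 24*p^2 + 48*sqrt(2)*p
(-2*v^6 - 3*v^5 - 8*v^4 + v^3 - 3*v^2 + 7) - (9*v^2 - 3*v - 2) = -2*v^6 - 3*v^5 - 8*v^4 + v^3 - 12*v^2 + 3*v + 9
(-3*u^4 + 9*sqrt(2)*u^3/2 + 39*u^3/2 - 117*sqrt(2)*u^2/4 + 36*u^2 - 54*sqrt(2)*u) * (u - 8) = -3*u^5 + 9*sqrt(2)*u^4/2 + 87*u^4/2 - 120*u^3 - 261*sqrt(2)*u^3/4 - 288*u^2 + 180*sqrt(2)*u^2 + 432*sqrt(2)*u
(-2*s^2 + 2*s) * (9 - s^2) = 2*s^4 - 2*s^3 - 18*s^2 + 18*s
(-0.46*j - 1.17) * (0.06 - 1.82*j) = 0.8372*j^2 + 2.1018*j - 0.0702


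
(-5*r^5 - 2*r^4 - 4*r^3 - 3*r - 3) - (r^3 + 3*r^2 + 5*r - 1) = -5*r^5 - 2*r^4 - 5*r^3 - 3*r^2 - 8*r - 2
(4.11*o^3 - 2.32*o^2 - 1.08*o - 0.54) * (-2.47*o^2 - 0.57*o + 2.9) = -10.1517*o^5 + 3.3877*o^4 + 15.909*o^3 - 4.7786*o^2 - 2.8242*o - 1.566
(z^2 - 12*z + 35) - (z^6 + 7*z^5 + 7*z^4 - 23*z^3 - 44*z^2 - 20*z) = -z^6 - 7*z^5 - 7*z^4 + 23*z^3 + 45*z^2 + 8*z + 35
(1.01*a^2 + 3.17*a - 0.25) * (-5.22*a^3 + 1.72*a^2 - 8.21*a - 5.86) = -5.2722*a^5 - 14.8102*a^4 - 1.5347*a^3 - 32.3743*a^2 - 16.5237*a + 1.465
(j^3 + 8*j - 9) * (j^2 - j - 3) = j^5 - j^4 + 5*j^3 - 17*j^2 - 15*j + 27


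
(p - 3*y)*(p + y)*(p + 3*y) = p^3 + p^2*y - 9*p*y^2 - 9*y^3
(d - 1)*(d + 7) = d^2 + 6*d - 7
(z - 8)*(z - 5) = z^2 - 13*z + 40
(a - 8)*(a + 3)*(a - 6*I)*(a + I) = a^4 - 5*a^3 - 5*I*a^3 - 18*a^2 + 25*I*a^2 - 30*a + 120*I*a - 144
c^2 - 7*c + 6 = (c - 6)*(c - 1)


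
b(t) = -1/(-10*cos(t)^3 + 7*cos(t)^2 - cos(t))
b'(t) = -(-30*sin(t)*cos(t)^2 + 14*sin(t)*cos(t) - sin(t))/(-10*cos(t)^3 + 7*cos(t)^2 - cos(t))^2 = (30*sin(t) + sin(t)/cos(t)^2 - 14*tan(t))/((2*cos(t) - 1)^2*(5*cos(t) - 1)^2)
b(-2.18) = -0.21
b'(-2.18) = -0.69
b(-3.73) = -0.09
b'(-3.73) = 0.14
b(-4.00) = -0.16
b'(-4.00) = 0.42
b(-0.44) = 0.39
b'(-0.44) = -0.82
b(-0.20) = 0.27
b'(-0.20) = -0.24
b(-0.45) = 0.40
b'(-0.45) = -0.87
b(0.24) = 0.28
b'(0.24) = 0.30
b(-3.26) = -0.06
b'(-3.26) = 0.02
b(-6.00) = 0.30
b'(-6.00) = 0.38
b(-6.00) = 0.30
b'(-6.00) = 0.38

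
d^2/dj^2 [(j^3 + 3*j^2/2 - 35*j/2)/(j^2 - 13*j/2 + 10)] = 8*(49*j^3 - 480*j^2 + 1650*j - 1975)/(8*j^6 - 156*j^5 + 1254*j^4 - 5317*j^3 + 12540*j^2 - 15600*j + 8000)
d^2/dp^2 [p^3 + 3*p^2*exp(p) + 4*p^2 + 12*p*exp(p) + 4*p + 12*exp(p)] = 3*p^2*exp(p) + 24*p*exp(p) + 6*p + 42*exp(p) + 8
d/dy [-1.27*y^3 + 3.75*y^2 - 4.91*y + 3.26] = -3.81*y^2 + 7.5*y - 4.91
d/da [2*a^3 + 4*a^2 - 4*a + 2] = 6*a^2 + 8*a - 4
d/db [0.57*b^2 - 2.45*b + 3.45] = 1.14*b - 2.45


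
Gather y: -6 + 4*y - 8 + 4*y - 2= 8*y - 16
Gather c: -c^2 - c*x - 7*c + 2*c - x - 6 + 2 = -c^2 + c*(-x - 5) - x - 4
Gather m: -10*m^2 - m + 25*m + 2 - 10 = -10*m^2 + 24*m - 8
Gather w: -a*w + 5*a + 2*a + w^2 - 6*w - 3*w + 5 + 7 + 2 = 7*a + w^2 + w*(-a - 9) + 14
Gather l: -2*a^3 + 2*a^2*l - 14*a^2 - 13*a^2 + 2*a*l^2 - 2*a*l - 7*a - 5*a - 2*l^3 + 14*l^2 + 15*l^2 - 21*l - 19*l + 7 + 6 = -2*a^3 - 27*a^2 - 12*a - 2*l^3 + l^2*(2*a + 29) + l*(2*a^2 - 2*a - 40) + 13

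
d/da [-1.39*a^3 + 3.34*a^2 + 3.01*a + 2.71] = -4.17*a^2 + 6.68*a + 3.01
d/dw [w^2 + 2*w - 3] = 2*w + 2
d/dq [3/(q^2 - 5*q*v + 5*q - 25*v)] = 3*(-2*q + 5*v - 5)/(q^2 - 5*q*v + 5*q - 25*v)^2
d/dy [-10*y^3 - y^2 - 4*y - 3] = -30*y^2 - 2*y - 4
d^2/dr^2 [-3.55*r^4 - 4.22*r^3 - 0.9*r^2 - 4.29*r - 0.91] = -42.6*r^2 - 25.32*r - 1.8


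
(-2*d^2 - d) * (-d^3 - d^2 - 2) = 2*d^5 + 3*d^4 + d^3 + 4*d^2 + 2*d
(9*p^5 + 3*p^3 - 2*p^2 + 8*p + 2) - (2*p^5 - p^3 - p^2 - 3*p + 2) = 7*p^5 + 4*p^3 - p^2 + 11*p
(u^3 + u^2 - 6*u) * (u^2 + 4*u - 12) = u^5 + 5*u^4 - 14*u^3 - 36*u^2 + 72*u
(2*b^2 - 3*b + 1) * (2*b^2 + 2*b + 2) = 4*b^4 - 2*b^3 - 4*b + 2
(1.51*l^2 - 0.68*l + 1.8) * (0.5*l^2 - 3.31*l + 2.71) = 0.755*l^4 - 5.3381*l^3 + 7.2429*l^2 - 7.8008*l + 4.878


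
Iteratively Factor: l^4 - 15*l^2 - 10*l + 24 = (l - 1)*(l^3 + l^2 - 14*l - 24) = (l - 1)*(l + 2)*(l^2 - l - 12) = (l - 1)*(l + 2)*(l + 3)*(l - 4)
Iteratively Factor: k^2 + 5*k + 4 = (k + 4)*(k + 1)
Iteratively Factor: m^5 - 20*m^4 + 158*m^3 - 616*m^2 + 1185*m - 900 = (m - 5)*(m^4 - 15*m^3 + 83*m^2 - 201*m + 180) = (m - 5)*(m - 4)*(m^3 - 11*m^2 + 39*m - 45) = (m - 5)*(m - 4)*(m - 3)*(m^2 - 8*m + 15) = (m - 5)^2*(m - 4)*(m - 3)*(m - 3)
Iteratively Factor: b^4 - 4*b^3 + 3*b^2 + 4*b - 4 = (b + 1)*(b^3 - 5*b^2 + 8*b - 4) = (b - 2)*(b + 1)*(b^2 - 3*b + 2) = (b - 2)^2*(b + 1)*(b - 1)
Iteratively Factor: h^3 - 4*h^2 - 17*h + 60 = (h + 4)*(h^2 - 8*h + 15) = (h - 5)*(h + 4)*(h - 3)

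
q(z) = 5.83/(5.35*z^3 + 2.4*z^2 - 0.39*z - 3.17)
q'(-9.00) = -0.00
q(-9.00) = -0.00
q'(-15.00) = -0.00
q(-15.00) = -0.00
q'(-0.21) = 0.44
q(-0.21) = -1.92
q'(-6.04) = -0.00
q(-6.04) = -0.01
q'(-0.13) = 0.45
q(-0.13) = -1.89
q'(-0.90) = -2.12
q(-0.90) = -1.22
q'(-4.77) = -0.01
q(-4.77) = -0.01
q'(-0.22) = 0.43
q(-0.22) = -1.93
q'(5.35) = -0.00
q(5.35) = 0.01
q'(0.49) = -7.30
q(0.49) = -2.70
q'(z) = 5.83*(-16.05*z^2 - 4.8*z + 0.39)/(5.35*z^3 + 2.4*z^2 - 0.39*z - 3.17)^2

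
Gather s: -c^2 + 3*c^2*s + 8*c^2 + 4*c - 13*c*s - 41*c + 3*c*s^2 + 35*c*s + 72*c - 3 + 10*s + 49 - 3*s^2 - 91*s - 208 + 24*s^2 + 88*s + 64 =7*c^2 + 35*c + s^2*(3*c + 21) + s*(3*c^2 + 22*c + 7) - 98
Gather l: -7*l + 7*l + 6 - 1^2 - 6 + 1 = 0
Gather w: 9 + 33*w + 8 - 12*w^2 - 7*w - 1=-12*w^2 + 26*w + 16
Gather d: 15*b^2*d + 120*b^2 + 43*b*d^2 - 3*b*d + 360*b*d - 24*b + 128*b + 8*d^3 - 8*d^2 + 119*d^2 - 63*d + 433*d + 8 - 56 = 120*b^2 + 104*b + 8*d^3 + d^2*(43*b + 111) + d*(15*b^2 + 357*b + 370) - 48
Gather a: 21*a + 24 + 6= 21*a + 30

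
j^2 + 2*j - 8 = (j - 2)*(j + 4)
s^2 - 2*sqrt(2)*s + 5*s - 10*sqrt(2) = (s + 5)*(s - 2*sqrt(2))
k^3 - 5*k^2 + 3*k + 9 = (k - 3)^2*(k + 1)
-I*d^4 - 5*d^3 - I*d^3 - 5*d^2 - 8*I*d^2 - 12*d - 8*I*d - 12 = (d - 6*I)*(d - I)*(d + 2*I)*(-I*d - I)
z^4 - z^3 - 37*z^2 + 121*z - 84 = (z - 4)*(z - 3)*(z - 1)*(z + 7)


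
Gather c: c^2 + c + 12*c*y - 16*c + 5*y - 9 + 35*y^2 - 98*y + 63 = c^2 + c*(12*y - 15) + 35*y^2 - 93*y + 54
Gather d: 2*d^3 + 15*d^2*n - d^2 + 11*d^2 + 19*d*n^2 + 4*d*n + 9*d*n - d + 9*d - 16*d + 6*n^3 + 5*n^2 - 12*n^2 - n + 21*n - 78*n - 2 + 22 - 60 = 2*d^3 + d^2*(15*n + 10) + d*(19*n^2 + 13*n - 8) + 6*n^3 - 7*n^2 - 58*n - 40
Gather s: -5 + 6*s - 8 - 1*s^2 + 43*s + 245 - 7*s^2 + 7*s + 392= -8*s^2 + 56*s + 624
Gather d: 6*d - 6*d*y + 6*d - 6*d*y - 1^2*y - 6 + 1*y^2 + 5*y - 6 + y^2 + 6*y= d*(12 - 12*y) + 2*y^2 + 10*y - 12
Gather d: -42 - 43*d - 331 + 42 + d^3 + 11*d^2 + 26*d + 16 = d^3 + 11*d^2 - 17*d - 315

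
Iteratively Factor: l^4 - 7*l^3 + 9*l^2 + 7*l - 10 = (l - 5)*(l^3 - 2*l^2 - l + 2) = (l - 5)*(l - 1)*(l^2 - l - 2) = (l - 5)*(l - 1)*(l + 1)*(l - 2)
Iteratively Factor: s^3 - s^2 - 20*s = (s + 4)*(s^2 - 5*s) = (s - 5)*(s + 4)*(s)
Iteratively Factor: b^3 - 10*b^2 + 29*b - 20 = (b - 4)*(b^2 - 6*b + 5) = (b - 4)*(b - 1)*(b - 5)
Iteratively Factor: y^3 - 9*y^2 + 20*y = (y - 4)*(y^2 - 5*y) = y*(y - 4)*(y - 5)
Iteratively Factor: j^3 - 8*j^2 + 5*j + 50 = (j - 5)*(j^2 - 3*j - 10) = (j - 5)^2*(j + 2)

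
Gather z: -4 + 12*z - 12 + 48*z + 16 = 60*z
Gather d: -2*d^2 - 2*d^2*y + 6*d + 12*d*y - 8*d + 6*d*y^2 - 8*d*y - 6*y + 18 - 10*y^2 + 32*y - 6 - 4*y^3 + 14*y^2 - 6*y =d^2*(-2*y - 2) + d*(6*y^2 + 4*y - 2) - 4*y^3 + 4*y^2 + 20*y + 12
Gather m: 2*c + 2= 2*c + 2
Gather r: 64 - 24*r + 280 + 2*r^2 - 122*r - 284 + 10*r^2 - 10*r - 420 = 12*r^2 - 156*r - 360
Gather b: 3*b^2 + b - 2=3*b^2 + b - 2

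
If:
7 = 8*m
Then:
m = 7/8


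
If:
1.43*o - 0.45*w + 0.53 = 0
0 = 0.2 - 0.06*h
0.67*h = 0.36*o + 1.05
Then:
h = 3.33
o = 3.29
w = 11.62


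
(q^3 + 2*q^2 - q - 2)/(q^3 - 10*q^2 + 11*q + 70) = (q^2 - 1)/(q^2 - 12*q + 35)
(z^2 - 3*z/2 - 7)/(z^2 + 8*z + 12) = (z - 7/2)/(z + 6)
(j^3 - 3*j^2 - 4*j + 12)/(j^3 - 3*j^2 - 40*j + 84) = (j^2 - j - 6)/(j^2 - j - 42)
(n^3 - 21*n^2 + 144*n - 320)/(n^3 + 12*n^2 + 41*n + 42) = (n^3 - 21*n^2 + 144*n - 320)/(n^3 + 12*n^2 + 41*n + 42)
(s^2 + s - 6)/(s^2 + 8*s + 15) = (s - 2)/(s + 5)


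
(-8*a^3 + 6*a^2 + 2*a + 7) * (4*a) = -32*a^4 + 24*a^3 + 8*a^2 + 28*a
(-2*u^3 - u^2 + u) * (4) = -8*u^3 - 4*u^2 + 4*u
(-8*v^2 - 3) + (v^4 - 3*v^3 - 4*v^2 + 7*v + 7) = v^4 - 3*v^3 - 12*v^2 + 7*v + 4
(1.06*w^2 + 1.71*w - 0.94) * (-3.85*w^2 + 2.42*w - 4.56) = -4.081*w^4 - 4.0183*w^3 + 2.9236*w^2 - 10.0724*w + 4.2864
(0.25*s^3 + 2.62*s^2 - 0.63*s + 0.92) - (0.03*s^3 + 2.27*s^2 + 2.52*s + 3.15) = 0.22*s^3 + 0.35*s^2 - 3.15*s - 2.23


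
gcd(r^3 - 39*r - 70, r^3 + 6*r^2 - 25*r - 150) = r + 5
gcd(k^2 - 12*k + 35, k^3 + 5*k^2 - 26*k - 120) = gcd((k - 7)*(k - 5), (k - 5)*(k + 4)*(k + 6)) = k - 5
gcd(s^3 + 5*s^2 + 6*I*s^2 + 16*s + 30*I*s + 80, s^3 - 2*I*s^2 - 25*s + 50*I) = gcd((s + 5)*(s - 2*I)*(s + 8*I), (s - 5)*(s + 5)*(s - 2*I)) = s^2 + s*(5 - 2*I) - 10*I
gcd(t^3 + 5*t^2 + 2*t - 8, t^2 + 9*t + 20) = t + 4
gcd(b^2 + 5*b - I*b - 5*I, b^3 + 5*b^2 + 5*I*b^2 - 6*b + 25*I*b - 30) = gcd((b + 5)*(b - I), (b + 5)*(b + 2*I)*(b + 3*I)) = b + 5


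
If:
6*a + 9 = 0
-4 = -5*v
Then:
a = -3/2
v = 4/5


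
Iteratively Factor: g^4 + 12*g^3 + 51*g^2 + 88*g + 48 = (g + 3)*(g^3 + 9*g^2 + 24*g + 16) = (g + 3)*(g + 4)*(g^2 + 5*g + 4) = (g + 3)*(g + 4)^2*(g + 1)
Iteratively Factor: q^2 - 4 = (q + 2)*(q - 2)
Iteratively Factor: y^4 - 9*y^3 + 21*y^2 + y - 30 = (y + 1)*(y^3 - 10*y^2 + 31*y - 30) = (y - 3)*(y + 1)*(y^2 - 7*y + 10) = (y - 5)*(y - 3)*(y + 1)*(y - 2)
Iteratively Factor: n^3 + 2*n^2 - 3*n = (n)*(n^2 + 2*n - 3) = n*(n + 3)*(n - 1)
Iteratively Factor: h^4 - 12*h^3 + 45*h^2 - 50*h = (h - 5)*(h^3 - 7*h^2 + 10*h) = h*(h - 5)*(h^2 - 7*h + 10) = h*(h - 5)^2*(h - 2)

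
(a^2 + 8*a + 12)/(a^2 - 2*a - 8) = (a + 6)/(a - 4)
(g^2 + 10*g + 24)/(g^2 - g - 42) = (g + 4)/(g - 7)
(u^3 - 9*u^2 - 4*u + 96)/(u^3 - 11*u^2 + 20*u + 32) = (u + 3)/(u + 1)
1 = 1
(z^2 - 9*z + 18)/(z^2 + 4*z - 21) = (z - 6)/(z + 7)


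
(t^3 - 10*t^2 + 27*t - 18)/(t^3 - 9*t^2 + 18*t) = (t - 1)/t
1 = 1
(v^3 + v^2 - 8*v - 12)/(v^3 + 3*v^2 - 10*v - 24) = (v + 2)/(v + 4)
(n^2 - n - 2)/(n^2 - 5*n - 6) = (n - 2)/(n - 6)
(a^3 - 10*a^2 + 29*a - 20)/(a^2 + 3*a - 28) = (a^2 - 6*a + 5)/(a + 7)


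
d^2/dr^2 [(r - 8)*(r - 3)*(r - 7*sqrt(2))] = 6*r - 22 - 14*sqrt(2)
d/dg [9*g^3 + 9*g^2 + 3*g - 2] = 27*g^2 + 18*g + 3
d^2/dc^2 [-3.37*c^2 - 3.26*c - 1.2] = -6.74000000000000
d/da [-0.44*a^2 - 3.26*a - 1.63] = -0.88*a - 3.26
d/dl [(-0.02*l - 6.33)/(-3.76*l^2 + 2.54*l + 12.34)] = (-0.0752*l^2 - 47.6016*l + 15.8314)/(14.1376*l^4 - 19.1008*l^3 - 86.3452*l^2 + 62.6872*l + 152.2756)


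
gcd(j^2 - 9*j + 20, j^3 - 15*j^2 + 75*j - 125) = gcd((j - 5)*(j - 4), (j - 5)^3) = j - 5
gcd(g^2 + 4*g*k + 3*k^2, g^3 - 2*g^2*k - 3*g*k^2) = g + k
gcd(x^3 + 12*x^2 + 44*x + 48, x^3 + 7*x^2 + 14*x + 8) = x^2 + 6*x + 8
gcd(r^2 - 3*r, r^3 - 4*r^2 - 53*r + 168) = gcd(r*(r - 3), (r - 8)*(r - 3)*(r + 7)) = r - 3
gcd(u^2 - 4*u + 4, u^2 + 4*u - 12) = u - 2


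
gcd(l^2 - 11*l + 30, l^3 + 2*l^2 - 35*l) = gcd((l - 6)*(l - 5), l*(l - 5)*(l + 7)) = l - 5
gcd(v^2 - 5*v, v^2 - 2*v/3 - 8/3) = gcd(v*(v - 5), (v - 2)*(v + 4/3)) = 1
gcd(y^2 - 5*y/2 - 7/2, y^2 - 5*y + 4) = 1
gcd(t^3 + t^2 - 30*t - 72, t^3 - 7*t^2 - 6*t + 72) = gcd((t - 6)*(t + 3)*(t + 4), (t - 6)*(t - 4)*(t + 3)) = t^2 - 3*t - 18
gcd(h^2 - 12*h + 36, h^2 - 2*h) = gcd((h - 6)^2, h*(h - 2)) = 1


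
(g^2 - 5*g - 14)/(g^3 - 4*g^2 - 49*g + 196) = (g + 2)/(g^2 + 3*g - 28)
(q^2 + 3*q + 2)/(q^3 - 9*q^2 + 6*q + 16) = (q + 2)/(q^2 - 10*q + 16)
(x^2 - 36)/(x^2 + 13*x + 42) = (x - 6)/(x + 7)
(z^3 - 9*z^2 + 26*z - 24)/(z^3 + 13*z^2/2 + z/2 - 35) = 2*(z^2 - 7*z + 12)/(2*z^2 + 17*z + 35)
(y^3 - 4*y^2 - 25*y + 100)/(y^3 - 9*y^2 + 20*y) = (y + 5)/y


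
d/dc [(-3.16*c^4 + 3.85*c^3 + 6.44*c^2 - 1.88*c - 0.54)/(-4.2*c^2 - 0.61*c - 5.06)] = (26.544*c^5 - 10.3872*c^4 + 59.2614*c^3 - 70.2674*c^2 - 69.7088*c + 9.1834)/(17.64*c^4 + 5.124*c^3 + 42.8761*c^2 + 6.1732*c + 25.6036)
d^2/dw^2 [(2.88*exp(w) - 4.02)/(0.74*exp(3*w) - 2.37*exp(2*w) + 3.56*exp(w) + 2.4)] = (6.308352*exp(6*w) - 34.965*exp(5*w) + 63.38142*exp(4*w) - 153.694632*exp(3*w) + 264.296952*exp(2*w) - 167.017632*exp(w) + 50.93568)*exp(w)/(0.405224*exp(9*w) - 3.893436*exp(8*w) + 18.317886*exp(7*w) - 46.830501*exp(6*w) + 62.869164*exp(5*w) - 11.732256*exp(4*w) - 63.590464*exp(3*w) + 50.29632*exp(2*w) + 61.5168*exp(w) + 13.824)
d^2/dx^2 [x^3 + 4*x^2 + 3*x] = 6*x + 8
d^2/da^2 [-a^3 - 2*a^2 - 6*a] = -6*a - 4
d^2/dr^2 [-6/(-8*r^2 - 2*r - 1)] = 48*(-16*r^2 - 4*r + (8*r + 1)^2 - 2)/(8*r^2 + 2*r + 1)^3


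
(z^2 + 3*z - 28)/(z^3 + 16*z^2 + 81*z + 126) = (z - 4)/(z^2 + 9*z + 18)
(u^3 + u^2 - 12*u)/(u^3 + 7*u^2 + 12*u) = (u - 3)/(u + 3)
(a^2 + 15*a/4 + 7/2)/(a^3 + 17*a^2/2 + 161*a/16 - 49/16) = 4*(a + 2)/(4*a^2 + 27*a - 7)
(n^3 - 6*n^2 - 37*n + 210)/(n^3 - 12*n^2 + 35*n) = (n + 6)/n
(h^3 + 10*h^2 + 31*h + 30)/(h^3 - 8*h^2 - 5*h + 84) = (h^2 + 7*h + 10)/(h^2 - 11*h + 28)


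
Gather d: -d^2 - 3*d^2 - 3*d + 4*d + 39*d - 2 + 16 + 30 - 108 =-4*d^2 + 40*d - 64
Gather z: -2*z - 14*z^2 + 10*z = -14*z^2 + 8*z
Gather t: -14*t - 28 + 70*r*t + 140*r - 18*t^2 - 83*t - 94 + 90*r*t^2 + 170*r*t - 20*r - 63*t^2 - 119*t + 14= 120*r + t^2*(90*r - 81) + t*(240*r - 216) - 108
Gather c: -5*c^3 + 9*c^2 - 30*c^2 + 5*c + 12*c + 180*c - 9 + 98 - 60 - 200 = -5*c^3 - 21*c^2 + 197*c - 171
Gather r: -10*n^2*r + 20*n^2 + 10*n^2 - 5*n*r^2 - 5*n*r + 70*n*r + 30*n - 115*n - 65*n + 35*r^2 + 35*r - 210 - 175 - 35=30*n^2 - 150*n + r^2*(35 - 5*n) + r*(-10*n^2 + 65*n + 35) - 420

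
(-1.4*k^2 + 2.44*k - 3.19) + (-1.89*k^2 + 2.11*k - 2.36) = -3.29*k^2 + 4.55*k - 5.55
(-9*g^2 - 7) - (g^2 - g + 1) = -10*g^2 + g - 8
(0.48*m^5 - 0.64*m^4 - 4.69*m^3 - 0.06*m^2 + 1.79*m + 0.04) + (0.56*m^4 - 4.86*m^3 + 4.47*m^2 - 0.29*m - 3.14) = 0.48*m^5 - 0.08*m^4 - 9.55*m^3 + 4.41*m^2 + 1.5*m - 3.1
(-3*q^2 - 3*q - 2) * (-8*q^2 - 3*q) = 24*q^4 + 33*q^3 + 25*q^2 + 6*q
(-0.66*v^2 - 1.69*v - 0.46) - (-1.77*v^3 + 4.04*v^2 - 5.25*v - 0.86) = 1.77*v^3 - 4.7*v^2 + 3.56*v + 0.4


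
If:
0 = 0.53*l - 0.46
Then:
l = 0.87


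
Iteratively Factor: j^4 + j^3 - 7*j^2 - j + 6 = (j - 1)*(j^3 + 2*j^2 - 5*j - 6) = (j - 1)*(j + 1)*(j^2 + j - 6) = (j - 2)*(j - 1)*(j + 1)*(j + 3)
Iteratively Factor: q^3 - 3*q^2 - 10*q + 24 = (q + 3)*(q^2 - 6*q + 8) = (q - 4)*(q + 3)*(q - 2)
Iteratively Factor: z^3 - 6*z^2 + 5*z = (z)*(z^2 - 6*z + 5) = z*(z - 5)*(z - 1)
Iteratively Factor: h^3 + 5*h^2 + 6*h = (h + 3)*(h^2 + 2*h) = h*(h + 3)*(h + 2)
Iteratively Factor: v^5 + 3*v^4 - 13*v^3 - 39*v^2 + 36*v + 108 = (v - 3)*(v^4 + 6*v^3 + 5*v^2 - 24*v - 36) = (v - 3)*(v + 2)*(v^3 + 4*v^2 - 3*v - 18) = (v - 3)*(v - 2)*(v + 2)*(v^2 + 6*v + 9) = (v - 3)*(v - 2)*(v + 2)*(v + 3)*(v + 3)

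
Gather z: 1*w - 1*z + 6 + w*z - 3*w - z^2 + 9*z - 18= -2*w - z^2 + z*(w + 8) - 12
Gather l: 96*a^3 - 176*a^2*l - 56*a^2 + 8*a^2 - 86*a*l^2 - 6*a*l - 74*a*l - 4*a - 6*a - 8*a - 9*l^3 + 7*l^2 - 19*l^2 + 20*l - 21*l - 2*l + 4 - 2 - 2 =96*a^3 - 48*a^2 - 18*a - 9*l^3 + l^2*(-86*a - 12) + l*(-176*a^2 - 80*a - 3)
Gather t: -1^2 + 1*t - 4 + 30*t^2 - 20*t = 30*t^2 - 19*t - 5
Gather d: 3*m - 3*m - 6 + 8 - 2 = 0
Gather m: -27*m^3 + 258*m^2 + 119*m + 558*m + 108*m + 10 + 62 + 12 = -27*m^3 + 258*m^2 + 785*m + 84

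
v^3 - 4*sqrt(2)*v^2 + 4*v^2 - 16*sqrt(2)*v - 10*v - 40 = (v + 4)*(v - 5*sqrt(2))*(v + sqrt(2))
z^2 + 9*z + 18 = (z + 3)*(z + 6)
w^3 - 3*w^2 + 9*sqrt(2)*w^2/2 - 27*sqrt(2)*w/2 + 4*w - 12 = (w - 3)*(w + sqrt(2)/2)*(w + 4*sqrt(2))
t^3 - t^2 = t^2*(t - 1)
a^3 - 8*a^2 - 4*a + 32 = (a - 8)*(a - 2)*(a + 2)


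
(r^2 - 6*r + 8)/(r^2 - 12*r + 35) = (r^2 - 6*r + 8)/(r^2 - 12*r + 35)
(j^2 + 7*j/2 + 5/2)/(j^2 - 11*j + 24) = (2*j^2 + 7*j + 5)/(2*(j^2 - 11*j + 24))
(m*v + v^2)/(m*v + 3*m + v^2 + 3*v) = v/(v + 3)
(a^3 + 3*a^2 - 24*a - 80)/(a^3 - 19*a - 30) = (a^2 + 8*a + 16)/(a^2 + 5*a + 6)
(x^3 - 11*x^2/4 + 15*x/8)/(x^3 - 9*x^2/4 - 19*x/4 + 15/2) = x*(2*x - 3)/(2*(x^2 - x - 6))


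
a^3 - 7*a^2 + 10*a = a*(a - 5)*(a - 2)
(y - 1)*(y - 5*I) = y^2 - y - 5*I*y + 5*I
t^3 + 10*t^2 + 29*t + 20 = (t + 1)*(t + 4)*(t + 5)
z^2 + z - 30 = (z - 5)*(z + 6)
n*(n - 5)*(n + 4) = n^3 - n^2 - 20*n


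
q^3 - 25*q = q*(q - 5)*(q + 5)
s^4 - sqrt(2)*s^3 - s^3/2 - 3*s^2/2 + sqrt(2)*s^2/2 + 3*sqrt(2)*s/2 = s*(s - 3/2)*(s + 1)*(s - sqrt(2))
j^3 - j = j*(j - 1)*(j + 1)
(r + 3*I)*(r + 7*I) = r^2 + 10*I*r - 21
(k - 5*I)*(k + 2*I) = k^2 - 3*I*k + 10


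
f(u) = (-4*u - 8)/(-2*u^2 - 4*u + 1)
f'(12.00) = -0.01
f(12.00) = 0.17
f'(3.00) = -0.24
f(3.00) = 0.69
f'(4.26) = -0.12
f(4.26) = 0.48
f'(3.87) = -0.14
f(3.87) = 0.53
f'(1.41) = -1.31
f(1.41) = 1.58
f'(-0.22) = -9.23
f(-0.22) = -3.99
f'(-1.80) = -1.46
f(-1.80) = -0.47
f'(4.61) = -0.10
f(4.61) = 0.44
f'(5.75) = -0.06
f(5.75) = 0.35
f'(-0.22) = -9.23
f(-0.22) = -3.99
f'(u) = (-4*u - 8)*(4*u + 4)/(-2*u^2 - 4*u + 1)^2 - 4/(-2*u^2 - 4*u + 1) = 4*(2*u^2 + 4*u - 4*(u + 1)*(u + 2) - 1)/(2*u^2 + 4*u - 1)^2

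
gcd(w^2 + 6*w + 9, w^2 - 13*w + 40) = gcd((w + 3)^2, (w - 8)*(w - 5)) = 1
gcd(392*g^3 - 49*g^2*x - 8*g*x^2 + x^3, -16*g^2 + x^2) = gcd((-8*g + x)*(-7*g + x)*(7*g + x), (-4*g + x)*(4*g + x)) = 1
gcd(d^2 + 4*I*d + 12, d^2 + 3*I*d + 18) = d + 6*I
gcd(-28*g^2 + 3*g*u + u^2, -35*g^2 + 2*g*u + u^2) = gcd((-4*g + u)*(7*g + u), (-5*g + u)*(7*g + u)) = 7*g + u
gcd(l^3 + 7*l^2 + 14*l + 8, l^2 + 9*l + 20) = l + 4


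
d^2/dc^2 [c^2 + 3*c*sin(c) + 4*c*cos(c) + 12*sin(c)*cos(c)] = -3*c*sin(c) - 4*c*cos(c) - 8*sin(c) - 24*sin(2*c) + 6*cos(c) + 2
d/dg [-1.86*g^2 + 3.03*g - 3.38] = 3.03 - 3.72*g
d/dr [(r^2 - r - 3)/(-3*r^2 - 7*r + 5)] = 2*(-5*r^2 - 4*r - 13)/(9*r^4 + 42*r^3 + 19*r^2 - 70*r + 25)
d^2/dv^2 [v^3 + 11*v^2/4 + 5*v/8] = 6*v + 11/2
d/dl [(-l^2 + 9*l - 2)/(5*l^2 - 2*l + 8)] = (-43*l^2 + 4*l + 68)/(25*l^4 - 20*l^3 + 84*l^2 - 32*l + 64)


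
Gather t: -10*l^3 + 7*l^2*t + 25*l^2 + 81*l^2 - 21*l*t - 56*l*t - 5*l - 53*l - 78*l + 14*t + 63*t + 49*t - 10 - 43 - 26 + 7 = -10*l^3 + 106*l^2 - 136*l + t*(7*l^2 - 77*l + 126) - 72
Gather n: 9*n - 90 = 9*n - 90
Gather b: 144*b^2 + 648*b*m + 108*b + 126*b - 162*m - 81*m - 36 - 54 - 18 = 144*b^2 + b*(648*m + 234) - 243*m - 108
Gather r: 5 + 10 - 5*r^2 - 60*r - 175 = -5*r^2 - 60*r - 160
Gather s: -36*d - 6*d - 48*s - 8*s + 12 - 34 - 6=-42*d - 56*s - 28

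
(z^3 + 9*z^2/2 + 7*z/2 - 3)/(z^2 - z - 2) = (-z^3 - 9*z^2/2 - 7*z/2 + 3)/(-z^2 + z + 2)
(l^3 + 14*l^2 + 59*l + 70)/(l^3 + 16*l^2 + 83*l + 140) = (l + 2)/(l + 4)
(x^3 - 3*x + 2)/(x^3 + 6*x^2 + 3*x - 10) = (x - 1)/(x + 5)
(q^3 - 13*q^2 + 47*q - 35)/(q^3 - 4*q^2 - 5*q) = (q^2 - 8*q + 7)/(q*(q + 1))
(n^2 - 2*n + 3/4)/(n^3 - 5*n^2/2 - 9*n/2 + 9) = (n - 1/2)/(n^2 - n - 6)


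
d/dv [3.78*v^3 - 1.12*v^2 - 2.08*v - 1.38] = 11.34*v^2 - 2.24*v - 2.08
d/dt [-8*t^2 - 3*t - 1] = -16*t - 3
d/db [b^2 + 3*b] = 2*b + 3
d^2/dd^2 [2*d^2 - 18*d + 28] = 4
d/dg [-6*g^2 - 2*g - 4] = -12*g - 2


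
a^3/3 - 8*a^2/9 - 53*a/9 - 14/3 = (a/3 + 1/3)*(a - 6)*(a + 7/3)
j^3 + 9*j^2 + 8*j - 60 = (j - 2)*(j + 5)*(j + 6)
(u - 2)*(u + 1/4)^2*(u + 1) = u^4 - u^3/2 - 39*u^2/16 - 17*u/16 - 1/8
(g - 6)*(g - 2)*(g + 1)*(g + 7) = g^4 - 45*g^2 + 40*g + 84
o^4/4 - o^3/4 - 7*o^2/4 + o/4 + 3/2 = (o/4 + 1/4)*(o - 3)*(o - 1)*(o + 2)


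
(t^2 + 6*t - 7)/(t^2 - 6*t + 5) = (t + 7)/(t - 5)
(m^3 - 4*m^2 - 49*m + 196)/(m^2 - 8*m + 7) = (m^2 + 3*m - 28)/(m - 1)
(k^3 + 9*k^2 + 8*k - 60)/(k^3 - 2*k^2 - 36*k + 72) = (k + 5)/(k - 6)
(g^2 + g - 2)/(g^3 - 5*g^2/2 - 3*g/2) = 2*(-g^2 - g + 2)/(g*(-2*g^2 + 5*g + 3))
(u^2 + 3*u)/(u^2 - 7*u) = (u + 3)/(u - 7)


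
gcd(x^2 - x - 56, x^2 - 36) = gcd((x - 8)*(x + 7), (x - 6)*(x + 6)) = 1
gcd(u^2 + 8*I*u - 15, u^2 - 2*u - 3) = 1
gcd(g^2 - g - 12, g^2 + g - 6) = g + 3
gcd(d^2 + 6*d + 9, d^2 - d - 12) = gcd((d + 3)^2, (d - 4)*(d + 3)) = d + 3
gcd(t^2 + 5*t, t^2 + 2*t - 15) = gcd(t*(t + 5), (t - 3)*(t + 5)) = t + 5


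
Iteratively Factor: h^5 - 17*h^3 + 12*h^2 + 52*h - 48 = (h + 2)*(h^4 - 2*h^3 - 13*h^2 + 38*h - 24) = (h + 2)*(h + 4)*(h^3 - 6*h^2 + 11*h - 6) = (h - 3)*(h + 2)*(h + 4)*(h^2 - 3*h + 2) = (h - 3)*(h - 2)*(h + 2)*(h + 4)*(h - 1)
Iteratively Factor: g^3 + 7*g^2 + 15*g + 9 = (g + 3)*(g^2 + 4*g + 3) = (g + 1)*(g + 3)*(g + 3)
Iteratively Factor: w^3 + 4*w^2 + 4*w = (w + 2)*(w^2 + 2*w) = (w + 2)^2*(w)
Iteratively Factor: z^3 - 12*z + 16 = (z - 2)*(z^2 + 2*z - 8) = (z - 2)*(z + 4)*(z - 2)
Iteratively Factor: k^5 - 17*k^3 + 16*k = (k + 1)*(k^4 - k^3 - 16*k^2 + 16*k) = (k + 1)*(k + 4)*(k^3 - 5*k^2 + 4*k) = k*(k + 1)*(k + 4)*(k^2 - 5*k + 4) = k*(k - 1)*(k + 1)*(k + 4)*(k - 4)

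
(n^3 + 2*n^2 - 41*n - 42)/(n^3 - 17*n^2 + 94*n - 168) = (n^2 + 8*n + 7)/(n^2 - 11*n + 28)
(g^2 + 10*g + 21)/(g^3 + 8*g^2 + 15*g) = (g + 7)/(g*(g + 5))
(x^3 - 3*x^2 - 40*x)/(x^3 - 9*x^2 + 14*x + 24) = x*(x^2 - 3*x - 40)/(x^3 - 9*x^2 + 14*x + 24)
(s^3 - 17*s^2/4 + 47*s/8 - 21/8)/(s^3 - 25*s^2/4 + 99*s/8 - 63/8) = (s - 1)/(s - 3)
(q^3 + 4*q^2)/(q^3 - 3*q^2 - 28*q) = q/(q - 7)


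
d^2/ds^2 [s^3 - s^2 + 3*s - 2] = 6*s - 2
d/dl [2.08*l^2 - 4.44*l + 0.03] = 4.16*l - 4.44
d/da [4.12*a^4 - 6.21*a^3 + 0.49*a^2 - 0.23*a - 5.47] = 16.48*a^3 - 18.63*a^2 + 0.98*a - 0.23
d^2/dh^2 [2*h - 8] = 0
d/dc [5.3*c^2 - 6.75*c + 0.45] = 10.6*c - 6.75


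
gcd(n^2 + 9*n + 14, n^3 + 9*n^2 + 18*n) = 1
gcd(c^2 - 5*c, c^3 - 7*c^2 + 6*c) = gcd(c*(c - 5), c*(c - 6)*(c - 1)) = c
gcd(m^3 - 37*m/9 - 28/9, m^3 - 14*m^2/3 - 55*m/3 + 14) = 1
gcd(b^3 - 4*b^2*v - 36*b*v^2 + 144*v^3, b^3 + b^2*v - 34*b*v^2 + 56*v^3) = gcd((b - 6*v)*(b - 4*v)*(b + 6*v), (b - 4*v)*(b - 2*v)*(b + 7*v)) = -b + 4*v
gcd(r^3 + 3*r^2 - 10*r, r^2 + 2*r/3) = r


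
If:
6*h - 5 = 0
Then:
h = 5/6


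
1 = 1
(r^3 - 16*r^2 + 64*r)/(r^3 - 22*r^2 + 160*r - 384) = r/(r - 6)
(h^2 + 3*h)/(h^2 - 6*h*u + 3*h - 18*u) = h/(h - 6*u)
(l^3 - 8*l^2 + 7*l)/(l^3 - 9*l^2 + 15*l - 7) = l/(l - 1)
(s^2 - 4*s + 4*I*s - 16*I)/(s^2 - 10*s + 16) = (s^2 + 4*s*(-1 + I) - 16*I)/(s^2 - 10*s + 16)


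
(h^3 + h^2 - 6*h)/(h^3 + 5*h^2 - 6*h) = (h^2 + h - 6)/(h^2 + 5*h - 6)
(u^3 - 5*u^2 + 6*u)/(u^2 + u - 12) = u*(u - 2)/(u + 4)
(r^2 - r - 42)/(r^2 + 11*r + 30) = (r - 7)/(r + 5)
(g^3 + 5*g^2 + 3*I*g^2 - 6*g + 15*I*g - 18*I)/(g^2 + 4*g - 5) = (g^2 + 3*g*(2 + I) + 18*I)/(g + 5)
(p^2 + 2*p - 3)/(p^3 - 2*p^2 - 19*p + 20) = (p + 3)/(p^2 - p - 20)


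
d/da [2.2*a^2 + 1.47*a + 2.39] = 4.4*a + 1.47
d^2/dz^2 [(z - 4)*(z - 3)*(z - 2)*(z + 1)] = 12*z^2 - 48*z + 34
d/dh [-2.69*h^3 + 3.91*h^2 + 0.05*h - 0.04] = -8.07*h^2 + 7.82*h + 0.05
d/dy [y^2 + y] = 2*y + 1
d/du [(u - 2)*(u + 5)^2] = (u + 5)*(3*u + 1)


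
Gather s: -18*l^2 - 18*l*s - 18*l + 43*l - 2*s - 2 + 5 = -18*l^2 + 25*l + s*(-18*l - 2) + 3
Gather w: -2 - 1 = -3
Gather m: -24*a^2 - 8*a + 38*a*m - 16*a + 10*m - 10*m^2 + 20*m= -24*a^2 - 24*a - 10*m^2 + m*(38*a + 30)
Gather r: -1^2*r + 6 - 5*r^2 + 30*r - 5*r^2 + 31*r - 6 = -10*r^2 + 60*r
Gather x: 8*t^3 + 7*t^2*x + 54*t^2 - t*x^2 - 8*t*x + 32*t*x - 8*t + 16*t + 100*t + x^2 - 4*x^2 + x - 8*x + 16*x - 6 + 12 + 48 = 8*t^3 + 54*t^2 + 108*t + x^2*(-t - 3) + x*(7*t^2 + 24*t + 9) + 54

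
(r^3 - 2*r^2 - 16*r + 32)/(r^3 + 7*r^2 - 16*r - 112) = (r - 2)/(r + 7)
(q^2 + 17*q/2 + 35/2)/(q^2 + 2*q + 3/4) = 2*(2*q^2 + 17*q + 35)/(4*q^2 + 8*q + 3)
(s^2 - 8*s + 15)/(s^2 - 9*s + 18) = (s - 5)/(s - 6)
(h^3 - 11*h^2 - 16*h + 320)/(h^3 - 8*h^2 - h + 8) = (h^2 - 3*h - 40)/(h^2 - 1)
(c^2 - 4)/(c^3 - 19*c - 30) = (c - 2)/(c^2 - 2*c - 15)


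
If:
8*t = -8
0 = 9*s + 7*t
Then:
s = 7/9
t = -1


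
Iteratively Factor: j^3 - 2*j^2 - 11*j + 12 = (j - 1)*(j^2 - j - 12) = (j - 4)*(j - 1)*(j + 3)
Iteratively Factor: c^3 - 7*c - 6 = (c + 1)*(c^2 - c - 6) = (c - 3)*(c + 1)*(c + 2)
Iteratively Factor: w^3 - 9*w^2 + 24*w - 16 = (w - 4)*(w^2 - 5*w + 4) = (w - 4)^2*(w - 1)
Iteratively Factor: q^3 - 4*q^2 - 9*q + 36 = (q - 4)*(q^2 - 9) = (q - 4)*(q + 3)*(q - 3)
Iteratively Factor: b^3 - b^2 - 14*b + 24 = (b + 4)*(b^2 - 5*b + 6) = (b - 3)*(b + 4)*(b - 2)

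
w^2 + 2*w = w*(w + 2)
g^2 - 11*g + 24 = (g - 8)*(g - 3)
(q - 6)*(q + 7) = q^2 + q - 42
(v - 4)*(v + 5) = v^2 + v - 20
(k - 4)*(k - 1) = k^2 - 5*k + 4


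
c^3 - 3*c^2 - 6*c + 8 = (c - 4)*(c - 1)*(c + 2)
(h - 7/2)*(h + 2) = h^2 - 3*h/2 - 7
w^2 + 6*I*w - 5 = (w + I)*(w + 5*I)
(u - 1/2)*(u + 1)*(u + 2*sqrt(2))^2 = u^4 + u^3/2 + 4*sqrt(2)*u^3 + 2*sqrt(2)*u^2 + 15*u^2/2 - 2*sqrt(2)*u + 4*u - 4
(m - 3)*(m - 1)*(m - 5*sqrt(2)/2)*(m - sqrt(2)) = m^4 - 7*sqrt(2)*m^3/2 - 4*m^3 + 8*m^2 + 14*sqrt(2)*m^2 - 20*m - 21*sqrt(2)*m/2 + 15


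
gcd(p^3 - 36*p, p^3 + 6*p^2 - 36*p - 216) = p^2 - 36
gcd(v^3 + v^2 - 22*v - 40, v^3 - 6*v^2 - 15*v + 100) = v^2 - v - 20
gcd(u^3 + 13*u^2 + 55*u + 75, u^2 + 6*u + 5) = u + 5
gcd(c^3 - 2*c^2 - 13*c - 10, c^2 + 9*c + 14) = c + 2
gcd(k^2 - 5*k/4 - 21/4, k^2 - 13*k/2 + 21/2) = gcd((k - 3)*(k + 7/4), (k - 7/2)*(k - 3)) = k - 3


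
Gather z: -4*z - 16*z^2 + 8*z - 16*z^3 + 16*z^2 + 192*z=-16*z^3 + 196*z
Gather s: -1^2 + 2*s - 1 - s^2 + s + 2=-s^2 + 3*s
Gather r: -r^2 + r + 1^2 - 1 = -r^2 + r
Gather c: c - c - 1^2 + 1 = 0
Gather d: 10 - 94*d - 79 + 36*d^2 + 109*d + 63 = 36*d^2 + 15*d - 6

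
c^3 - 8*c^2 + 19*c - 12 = (c - 4)*(c - 3)*(c - 1)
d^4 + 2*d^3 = d^3*(d + 2)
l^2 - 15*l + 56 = (l - 8)*(l - 7)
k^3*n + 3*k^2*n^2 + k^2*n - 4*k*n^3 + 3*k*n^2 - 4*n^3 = (k - n)*(k + 4*n)*(k*n + n)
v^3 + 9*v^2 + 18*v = v*(v + 3)*(v + 6)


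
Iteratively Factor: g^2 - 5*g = (g - 5)*(g)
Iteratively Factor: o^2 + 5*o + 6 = (o + 2)*(o + 3)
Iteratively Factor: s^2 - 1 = (s - 1)*(s + 1)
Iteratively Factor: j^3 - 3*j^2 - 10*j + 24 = (j - 2)*(j^2 - j - 12) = (j - 4)*(j - 2)*(j + 3)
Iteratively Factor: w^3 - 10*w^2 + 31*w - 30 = (w - 3)*(w^2 - 7*w + 10) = (w - 5)*(w - 3)*(w - 2)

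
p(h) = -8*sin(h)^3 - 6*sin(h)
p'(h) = -24*sin(h)^2*cos(h) - 6*cos(h)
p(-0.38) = 2.63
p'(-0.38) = -8.64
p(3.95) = 7.36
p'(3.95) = 12.81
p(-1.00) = 9.82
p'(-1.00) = -12.42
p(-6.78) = 3.73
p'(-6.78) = -10.07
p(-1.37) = 13.41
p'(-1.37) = -5.79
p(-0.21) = 1.32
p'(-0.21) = -6.89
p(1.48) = -13.88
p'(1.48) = -2.70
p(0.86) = -8.03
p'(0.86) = -12.91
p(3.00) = -0.87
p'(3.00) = 6.41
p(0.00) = 0.00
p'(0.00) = -6.00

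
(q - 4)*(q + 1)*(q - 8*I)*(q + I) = q^4 - 3*q^3 - 7*I*q^3 + 4*q^2 + 21*I*q^2 - 24*q + 28*I*q - 32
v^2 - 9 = (v - 3)*(v + 3)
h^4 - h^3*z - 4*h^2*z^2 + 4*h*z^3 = h*(h - 2*z)*(h - z)*(h + 2*z)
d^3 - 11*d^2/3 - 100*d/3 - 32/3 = (d - 8)*(d + 1/3)*(d + 4)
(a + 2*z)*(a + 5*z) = a^2 + 7*a*z + 10*z^2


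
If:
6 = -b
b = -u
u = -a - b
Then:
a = 0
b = -6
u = 6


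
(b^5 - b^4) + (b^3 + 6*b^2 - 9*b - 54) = b^5 - b^4 + b^3 + 6*b^2 - 9*b - 54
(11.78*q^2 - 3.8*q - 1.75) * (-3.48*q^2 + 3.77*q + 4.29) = -40.9944*q^4 + 57.6346*q^3 + 42.3002*q^2 - 22.8995*q - 7.5075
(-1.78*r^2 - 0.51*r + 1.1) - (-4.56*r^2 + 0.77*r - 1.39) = 2.78*r^2 - 1.28*r + 2.49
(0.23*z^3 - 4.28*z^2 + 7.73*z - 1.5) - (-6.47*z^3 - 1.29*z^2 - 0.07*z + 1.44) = 6.7*z^3 - 2.99*z^2 + 7.8*z - 2.94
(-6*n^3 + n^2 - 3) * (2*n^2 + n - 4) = -12*n^5 - 4*n^4 + 25*n^3 - 10*n^2 - 3*n + 12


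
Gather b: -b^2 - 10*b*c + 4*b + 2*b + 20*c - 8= -b^2 + b*(6 - 10*c) + 20*c - 8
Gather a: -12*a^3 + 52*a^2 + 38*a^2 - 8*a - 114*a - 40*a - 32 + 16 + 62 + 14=-12*a^3 + 90*a^2 - 162*a + 60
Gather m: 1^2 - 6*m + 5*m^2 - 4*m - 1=5*m^2 - 10*m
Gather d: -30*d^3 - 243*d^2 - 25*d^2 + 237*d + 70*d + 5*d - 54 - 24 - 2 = -30*d^3 - 268*d^2 + 312*d - 80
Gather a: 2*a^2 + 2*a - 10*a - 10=2*a^2 - 8*a - 10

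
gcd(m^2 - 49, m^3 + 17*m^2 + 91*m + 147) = m + 7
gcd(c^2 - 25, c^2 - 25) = c^2 - 25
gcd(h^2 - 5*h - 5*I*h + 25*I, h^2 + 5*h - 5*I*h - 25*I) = h - 5*I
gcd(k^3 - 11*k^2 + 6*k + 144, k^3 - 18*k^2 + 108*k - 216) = k - 6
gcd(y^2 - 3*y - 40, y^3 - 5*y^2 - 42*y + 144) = y - 8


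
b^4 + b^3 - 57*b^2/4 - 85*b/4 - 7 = (b - 4)*(b + 1/2)*(b + 1)*(b + 7/2)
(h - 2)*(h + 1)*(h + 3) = h^3 + 2*h^2 - 5*h - 6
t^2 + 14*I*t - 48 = (t + 6*I)*(t + 8*I)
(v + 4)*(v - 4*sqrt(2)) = v^2 - 4*sqrt(2)*v + 4*v - 16*sqrt(2)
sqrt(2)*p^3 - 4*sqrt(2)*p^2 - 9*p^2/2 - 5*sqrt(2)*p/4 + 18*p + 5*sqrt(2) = (p - 4)*(p - 5*sqrt(2)/2)*(sqrt(2)*p + 1/2)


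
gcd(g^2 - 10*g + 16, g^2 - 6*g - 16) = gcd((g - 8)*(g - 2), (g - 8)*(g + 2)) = g - 8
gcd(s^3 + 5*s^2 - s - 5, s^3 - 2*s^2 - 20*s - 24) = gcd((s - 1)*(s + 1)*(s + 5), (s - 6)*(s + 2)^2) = 1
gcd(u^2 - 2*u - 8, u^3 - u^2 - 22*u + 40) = u - 4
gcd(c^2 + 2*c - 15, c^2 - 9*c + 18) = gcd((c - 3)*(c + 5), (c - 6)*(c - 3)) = c - 3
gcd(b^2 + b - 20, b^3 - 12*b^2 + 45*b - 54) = 1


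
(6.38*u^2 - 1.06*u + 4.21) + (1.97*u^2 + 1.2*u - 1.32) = 8.35*u^2 + 0.14*u + 2.89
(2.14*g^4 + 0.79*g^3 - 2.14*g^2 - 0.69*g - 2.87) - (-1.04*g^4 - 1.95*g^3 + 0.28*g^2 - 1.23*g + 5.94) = 3.18*g^4 + 2.74*g^3 - 2.42*g^2 + 0.54*g - 8.81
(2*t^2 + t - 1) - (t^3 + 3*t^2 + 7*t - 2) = -t^3 - t^2 - 6*t + 1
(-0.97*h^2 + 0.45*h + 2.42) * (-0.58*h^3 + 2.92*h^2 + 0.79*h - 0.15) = 0.5626*h^5 - 3.0934*h^4 - 0.8559*h^3 + 7.5674*h^2 + 1.8443*h - 0.363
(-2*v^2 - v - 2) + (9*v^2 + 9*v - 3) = 7*v^2 + 8*v - 5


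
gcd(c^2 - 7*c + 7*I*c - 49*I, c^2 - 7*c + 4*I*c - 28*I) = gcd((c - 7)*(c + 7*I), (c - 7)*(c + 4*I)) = c - 7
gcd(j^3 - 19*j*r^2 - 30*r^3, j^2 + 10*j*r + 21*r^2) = j + 3*r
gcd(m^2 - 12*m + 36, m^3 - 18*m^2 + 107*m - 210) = m - 6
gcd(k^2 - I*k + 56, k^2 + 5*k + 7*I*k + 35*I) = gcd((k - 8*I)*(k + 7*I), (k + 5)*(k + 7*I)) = k + 7*I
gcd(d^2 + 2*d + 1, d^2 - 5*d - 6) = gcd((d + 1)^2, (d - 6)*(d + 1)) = d + 1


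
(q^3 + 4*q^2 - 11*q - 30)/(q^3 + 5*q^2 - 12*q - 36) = (q + 5)/(q + 6)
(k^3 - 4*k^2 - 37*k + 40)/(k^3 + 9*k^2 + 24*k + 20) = (k^2 - 9*k + 8)/(k^2 + 4*k + 4)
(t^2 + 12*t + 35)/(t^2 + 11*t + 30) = (t + 7)/(t + 6)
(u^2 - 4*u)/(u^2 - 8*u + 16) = u/(u - 4)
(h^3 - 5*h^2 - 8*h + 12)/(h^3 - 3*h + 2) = (h - 6)/(h - 1)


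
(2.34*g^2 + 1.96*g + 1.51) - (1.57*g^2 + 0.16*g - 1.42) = 0.77*g^2 + 1.8*g + 2.93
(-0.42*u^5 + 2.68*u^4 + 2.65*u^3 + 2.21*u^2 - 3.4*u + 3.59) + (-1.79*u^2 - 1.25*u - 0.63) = -0.42*u^5 + 2.68*u^4 + 2.65*u^3 + 0.42*u^2 - 4.65*u + 2.96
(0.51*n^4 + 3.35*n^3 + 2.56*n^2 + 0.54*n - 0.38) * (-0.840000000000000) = -0.4284*n^4 - 2.814*n^3 - 2.1504*n^2 - 0.4536*n + 0.3192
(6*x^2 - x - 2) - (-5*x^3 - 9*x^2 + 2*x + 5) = 5*x^3 + 15*x^2 - 3*x - 7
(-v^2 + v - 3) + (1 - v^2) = -2*v^2 + v - 2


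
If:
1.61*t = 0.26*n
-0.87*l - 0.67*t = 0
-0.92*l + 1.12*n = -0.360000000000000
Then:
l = 0.04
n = -0.29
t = -0.05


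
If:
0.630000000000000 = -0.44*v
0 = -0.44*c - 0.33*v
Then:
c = 1.07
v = -1.43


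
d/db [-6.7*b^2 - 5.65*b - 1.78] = -13.4*b - 5.65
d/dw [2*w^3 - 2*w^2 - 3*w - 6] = 6*w^2 - 4*w - 3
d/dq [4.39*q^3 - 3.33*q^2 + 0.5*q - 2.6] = 13.17*q^2 - 6.66*q + 0.5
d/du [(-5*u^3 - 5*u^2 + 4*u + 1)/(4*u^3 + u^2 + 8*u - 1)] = (15*u^4 - 112*u^3 - 41*u^2 + 8*u - 12)/(16*u^6 + 8*u^5 + 65*u^4 + 8*u^3 + 62*u^2 - 16*u + 1)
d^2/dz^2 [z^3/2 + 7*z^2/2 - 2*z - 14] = 3*z + 7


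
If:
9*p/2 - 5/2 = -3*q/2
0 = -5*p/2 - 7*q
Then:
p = 70/111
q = -25/111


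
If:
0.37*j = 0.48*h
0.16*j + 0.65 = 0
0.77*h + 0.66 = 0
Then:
No Solution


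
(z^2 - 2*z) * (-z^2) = -z^4 + 2*z^3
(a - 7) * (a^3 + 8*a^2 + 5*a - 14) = a^4 + a^3 - 51*a^2 - 49*a + 98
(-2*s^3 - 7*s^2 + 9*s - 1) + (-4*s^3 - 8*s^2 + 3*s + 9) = -6*s^3 - 15*s^2 + 12*s + 8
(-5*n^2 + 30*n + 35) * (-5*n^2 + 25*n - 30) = 25*n^4 - 275*n^3 + 725*n^2 - 25*n - 1050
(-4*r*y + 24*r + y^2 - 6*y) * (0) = 0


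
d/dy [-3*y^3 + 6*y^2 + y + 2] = -9*y^2 + 12*y + 1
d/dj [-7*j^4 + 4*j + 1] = 4 - 28*j^3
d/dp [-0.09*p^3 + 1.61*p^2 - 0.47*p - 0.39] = -0.27*p^2 + 3.22*p - 0.47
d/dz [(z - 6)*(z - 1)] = 2*z - 7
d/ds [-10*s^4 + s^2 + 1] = -40*s^3 + 2*s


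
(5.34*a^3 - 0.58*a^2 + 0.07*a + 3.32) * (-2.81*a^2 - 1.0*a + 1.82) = -15.0054*a^5 - 3.7102*a^4 + 10.1021*a^3 - 10.4548*a^2 - 3.1926*a + 6.0424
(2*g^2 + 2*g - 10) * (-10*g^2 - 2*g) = -20*g^4 - 24*g^3 + 96*g^2 + 20*g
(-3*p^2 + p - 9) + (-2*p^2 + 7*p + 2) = -5*p^2 + 8*p - 7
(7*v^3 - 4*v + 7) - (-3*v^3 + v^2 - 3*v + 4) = 10*v^3 - v^2 - v + 3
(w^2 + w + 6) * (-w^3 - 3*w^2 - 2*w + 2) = -w^5 - 4*w^4 - 11*w^3 - 18*w^2 - 10*w + 12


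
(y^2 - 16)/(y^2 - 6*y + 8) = (y + 4)/(y - 2)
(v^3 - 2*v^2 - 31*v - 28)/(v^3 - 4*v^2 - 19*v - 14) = (v + 4)/(v + 2)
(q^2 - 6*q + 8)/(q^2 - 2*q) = (q - 4)/q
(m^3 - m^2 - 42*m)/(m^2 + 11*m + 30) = m*(m - 7)/(m + 5)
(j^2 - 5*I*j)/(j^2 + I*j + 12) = j*(j - 5*I)/(j^2 + I*j + 12)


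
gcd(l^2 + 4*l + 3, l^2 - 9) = l + 3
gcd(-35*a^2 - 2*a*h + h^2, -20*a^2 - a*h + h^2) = 1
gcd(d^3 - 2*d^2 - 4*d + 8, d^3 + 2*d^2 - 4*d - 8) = d^2 - 4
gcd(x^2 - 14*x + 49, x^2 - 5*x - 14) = x - 7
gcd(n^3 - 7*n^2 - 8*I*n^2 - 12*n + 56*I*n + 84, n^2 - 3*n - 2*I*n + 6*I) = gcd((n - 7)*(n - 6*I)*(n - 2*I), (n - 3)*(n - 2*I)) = n - 2*I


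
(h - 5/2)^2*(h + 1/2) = h^3 - 9*h^2/2 + 15*h/4 + 25/8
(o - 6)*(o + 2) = o^2 - 4*o - 12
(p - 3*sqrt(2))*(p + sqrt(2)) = p^2 - 2*sqrt(2)*p - 6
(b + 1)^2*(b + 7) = b^3 + 9*b^2 + 15*b + 7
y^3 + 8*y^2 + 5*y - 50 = (y - 2)*(y + 5)^2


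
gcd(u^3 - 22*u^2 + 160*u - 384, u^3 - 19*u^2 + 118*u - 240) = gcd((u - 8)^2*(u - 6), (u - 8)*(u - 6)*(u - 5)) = u^2 - 14*u + 48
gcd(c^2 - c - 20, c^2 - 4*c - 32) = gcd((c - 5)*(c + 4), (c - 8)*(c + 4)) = c + 4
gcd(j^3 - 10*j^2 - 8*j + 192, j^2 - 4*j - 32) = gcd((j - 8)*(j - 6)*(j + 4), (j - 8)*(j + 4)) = j^2 - 4*j - 32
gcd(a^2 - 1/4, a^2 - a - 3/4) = a + 1/2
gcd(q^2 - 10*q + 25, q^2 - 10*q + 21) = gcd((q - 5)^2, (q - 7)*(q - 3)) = 1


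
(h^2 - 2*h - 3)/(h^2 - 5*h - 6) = (h - 3)/(h - 6)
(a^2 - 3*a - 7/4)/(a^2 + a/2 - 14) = (a + 1/2)/(a + 4)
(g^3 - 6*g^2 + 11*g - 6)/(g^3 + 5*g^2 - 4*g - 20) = (g^2 - 4*g + 3)/(g^2 + 7*g + 10)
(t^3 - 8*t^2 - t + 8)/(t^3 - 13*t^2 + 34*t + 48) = (t - 1)/(t - 6)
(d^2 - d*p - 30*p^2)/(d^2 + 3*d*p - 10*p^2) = (-d + 6*p)/(-d + 2*p)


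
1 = 1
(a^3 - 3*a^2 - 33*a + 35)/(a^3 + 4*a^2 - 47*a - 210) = (a - 1)/(a + 6)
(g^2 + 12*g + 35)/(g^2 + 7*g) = (g + 5)/g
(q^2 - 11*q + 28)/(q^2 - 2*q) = (q^2 - 11*q + 28)/(q*(q - 2))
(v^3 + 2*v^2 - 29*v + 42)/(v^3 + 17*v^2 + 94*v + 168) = (v^2 - 5*v + 6)/(v^2 + 10*v + 24)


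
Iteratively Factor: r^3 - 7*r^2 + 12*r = (r - 3)*(r^2 - 4*r) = (r - 4)*(r - 3)*(r)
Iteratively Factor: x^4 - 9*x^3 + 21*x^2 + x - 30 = (x + 1)*(x^3 - 10*x^2 + 31*x - 30) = (x - 5)*(x + 1)*(x^2 - 5*x + 6) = (x - 5)*(x - 2)*(x + 1)*(x - 3)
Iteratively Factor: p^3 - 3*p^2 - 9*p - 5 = (p + 1)*(p^2 - 4*p - 5) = (p - 5)*(p + 1)*(p + 1)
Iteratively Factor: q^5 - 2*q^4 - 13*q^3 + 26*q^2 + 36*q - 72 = (q - 2)*(q^4 - 13*q^2 + 36) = (q - 3)*(q - 2)*(q^3 + 3*q^2 - 4*q - 12) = (q - 3)*(q - 2)*(q + 3)*(q^2 - 4) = (q - 3)*(q - 2)*(q + 2)*(q + 3)*(q - 2)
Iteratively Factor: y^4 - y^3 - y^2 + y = (y - 1)*(y^3 - y) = y*(y - 1)*(y^2 - 1) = y*(y - 1)*(y + 1)*(y - 1)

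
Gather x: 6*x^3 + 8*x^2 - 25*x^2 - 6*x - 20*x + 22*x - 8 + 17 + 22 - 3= 6*x^3 - 17*x^2 - 4*x + 28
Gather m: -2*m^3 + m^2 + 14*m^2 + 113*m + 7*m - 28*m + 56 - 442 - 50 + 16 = -2*m^3 + 15*m^2 + 92*m - 420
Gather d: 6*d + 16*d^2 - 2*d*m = 16*d^2 + d*(6 - 2*m)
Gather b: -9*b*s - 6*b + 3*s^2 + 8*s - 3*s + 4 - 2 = b*(-9*s - 6) + 3*s^2 + 5*s + 2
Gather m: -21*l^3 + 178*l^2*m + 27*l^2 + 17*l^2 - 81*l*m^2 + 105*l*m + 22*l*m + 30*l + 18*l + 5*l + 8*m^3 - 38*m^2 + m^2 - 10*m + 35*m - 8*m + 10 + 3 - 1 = -21*l^3 + 44*l^2 + 53*l + 8*m^3 + m^2*(-81*l - 37) + m*(178*l^2 + 127*l + 17) + 12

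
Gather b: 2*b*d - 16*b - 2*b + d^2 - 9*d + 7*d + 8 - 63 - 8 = b*(2*d - 18) + d^2 - 2*d - 63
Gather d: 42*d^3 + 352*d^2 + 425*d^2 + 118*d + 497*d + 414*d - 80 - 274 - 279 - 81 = 42*d^3 + 777*d^2 + 1029*d - 714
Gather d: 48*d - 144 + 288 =48*d + 144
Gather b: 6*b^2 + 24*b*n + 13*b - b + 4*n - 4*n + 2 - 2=6*b^2 + b*(24*n + 12)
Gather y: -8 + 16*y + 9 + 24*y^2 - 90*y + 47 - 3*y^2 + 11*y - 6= 21*y^2 - 63*y + 42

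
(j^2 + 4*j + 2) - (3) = j^2 + 4*j - 1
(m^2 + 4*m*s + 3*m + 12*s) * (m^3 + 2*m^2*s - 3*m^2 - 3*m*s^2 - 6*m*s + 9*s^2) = m^5 + 6*m^4*s + 5*m^3*s^2 - 9*m^3 - 12*m^2*s^3 - 54*m^2*s - 45*m*s^2 + 108*s^3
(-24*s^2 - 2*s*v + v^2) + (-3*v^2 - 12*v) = -24*s^2 - 2*s*v - 2*v^2 - 12*v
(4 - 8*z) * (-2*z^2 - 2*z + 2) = 16*z^3 + 8*z^2 - 24*z + 8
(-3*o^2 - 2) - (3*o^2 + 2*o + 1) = -6*o^2 - 2*o - 3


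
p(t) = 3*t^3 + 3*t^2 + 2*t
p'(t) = 9*t^2 + 6*t + 2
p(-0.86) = -1.41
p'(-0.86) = 3.50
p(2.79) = 94.09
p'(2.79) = 88.80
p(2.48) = 69.17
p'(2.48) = 72.23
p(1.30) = 14.26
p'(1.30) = 25.01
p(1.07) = 9.25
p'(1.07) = 18.72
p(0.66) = 3.49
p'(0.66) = 9.88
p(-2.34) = -26.69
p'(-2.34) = 37.24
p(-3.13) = -68.86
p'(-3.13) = 71.39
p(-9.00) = -1962.00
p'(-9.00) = 677.00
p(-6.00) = -552.00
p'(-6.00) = 290.00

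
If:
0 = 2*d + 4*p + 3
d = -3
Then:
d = -3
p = 3/4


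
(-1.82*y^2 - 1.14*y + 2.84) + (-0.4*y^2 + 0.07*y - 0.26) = -2.22*y^2 - 1.07*y + 2.58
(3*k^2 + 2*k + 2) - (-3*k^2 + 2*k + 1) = 6*k^2 + 1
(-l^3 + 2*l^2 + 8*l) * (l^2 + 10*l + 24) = -l^5 - 8*l^4 + 4*l^3 + 128*l^2 + 192*l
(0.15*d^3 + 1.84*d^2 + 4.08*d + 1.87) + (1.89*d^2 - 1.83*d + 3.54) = 0.15*d^3 + 3.73*d^2 + 2.25*d + 5.41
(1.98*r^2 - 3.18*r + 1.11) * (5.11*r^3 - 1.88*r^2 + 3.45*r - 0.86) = 10.1178*r^5 - 19.9722*r^4 + 18.4815*r^3 - 14.7606*r^2 + 6.5643*r - 0.9546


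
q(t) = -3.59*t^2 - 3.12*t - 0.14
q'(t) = -7.18*t - 3.12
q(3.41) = -52.52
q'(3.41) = -27.60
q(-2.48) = -14.48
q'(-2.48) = 14.69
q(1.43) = -11.94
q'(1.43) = -13.39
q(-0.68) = 0.32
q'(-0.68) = 1.76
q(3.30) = -49.53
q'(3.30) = -26.81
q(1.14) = -8.36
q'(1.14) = -11.31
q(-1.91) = -7.28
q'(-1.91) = 10.59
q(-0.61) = 0.43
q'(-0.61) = 1.26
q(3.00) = -41.81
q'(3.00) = -24.66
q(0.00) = -0.14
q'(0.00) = -3.12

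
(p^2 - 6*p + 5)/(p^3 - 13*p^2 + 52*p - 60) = (p - 1)/(p^2 - 8*p + 12)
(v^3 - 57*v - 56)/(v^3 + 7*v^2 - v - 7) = (v - 8)/(v - 1)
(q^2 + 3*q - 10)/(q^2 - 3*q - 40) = (q - 2)/(q - 8)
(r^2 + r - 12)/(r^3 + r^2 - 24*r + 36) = (r + 4)/(r^2 + 4*r - 12)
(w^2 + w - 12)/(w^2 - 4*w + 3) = (w + 4)/(w - 1)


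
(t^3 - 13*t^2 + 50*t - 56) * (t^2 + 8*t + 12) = t^5 - 5*t^4 - 42*t^3 + 188*t^2 + 152*t - 672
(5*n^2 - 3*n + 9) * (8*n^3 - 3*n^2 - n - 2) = 40*n^5 - 39*n^4 + 76*n^3 - 34*n^2 - 3*n - 18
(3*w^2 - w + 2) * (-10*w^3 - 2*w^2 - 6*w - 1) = -30*w^5 + 4*w^4 - 36*w^3 - w^2 - 11*w - 2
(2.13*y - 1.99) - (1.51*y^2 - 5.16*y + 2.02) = -1.51*y^2 + 7.29*y - 4.01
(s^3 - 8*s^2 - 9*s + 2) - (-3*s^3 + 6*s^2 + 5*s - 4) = 4*s^3 - 14*s^2 - 14*s + 6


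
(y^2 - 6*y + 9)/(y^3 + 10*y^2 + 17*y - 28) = (y^2 - 6*y + 9)/(y^3 + 10*y^2 + 17*y - 28)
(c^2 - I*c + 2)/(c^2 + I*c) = (c - 2*I)/c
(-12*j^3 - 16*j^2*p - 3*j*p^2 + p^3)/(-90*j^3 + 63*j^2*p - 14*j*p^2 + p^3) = (2*j^2 + 3*j*p + p^2)/(15*j^2 - 8*j*p + p^2)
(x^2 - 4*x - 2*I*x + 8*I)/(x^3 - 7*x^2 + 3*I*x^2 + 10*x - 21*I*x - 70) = (x - 4)/(x^2 + x*(-7 + 5*I) - 35*I)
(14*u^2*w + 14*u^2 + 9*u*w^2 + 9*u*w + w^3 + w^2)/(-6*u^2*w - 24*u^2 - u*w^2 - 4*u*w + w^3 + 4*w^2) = (-7*u*w - 7*u - w^2 - w)/(3*u*w + 12*u - w^2 - 4*w)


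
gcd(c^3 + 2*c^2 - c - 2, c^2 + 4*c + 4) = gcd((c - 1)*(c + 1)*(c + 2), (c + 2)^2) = c + 2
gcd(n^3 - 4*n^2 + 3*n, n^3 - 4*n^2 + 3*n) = n^3 - 4*n^2 + 3*n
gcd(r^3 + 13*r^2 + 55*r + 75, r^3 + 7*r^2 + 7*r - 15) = r^2 + 8*r + 15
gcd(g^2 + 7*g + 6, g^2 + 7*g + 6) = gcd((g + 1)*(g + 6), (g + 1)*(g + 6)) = g^2 + 7*g + 6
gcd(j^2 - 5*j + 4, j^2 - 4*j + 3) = j - 1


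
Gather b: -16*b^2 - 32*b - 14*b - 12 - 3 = -16*b^2 - 46*b - 15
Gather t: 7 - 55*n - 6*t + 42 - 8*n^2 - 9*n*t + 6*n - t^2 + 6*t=-8*n^2 - 9*n*t - 49*n - t^2 + 49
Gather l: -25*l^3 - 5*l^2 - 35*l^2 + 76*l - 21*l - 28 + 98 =-25*l^3 - 40*l^2 + 55*l + 70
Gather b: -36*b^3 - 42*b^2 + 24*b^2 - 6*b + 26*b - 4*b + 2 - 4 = -36*b^3 - 18*b^2 + 16*b - 2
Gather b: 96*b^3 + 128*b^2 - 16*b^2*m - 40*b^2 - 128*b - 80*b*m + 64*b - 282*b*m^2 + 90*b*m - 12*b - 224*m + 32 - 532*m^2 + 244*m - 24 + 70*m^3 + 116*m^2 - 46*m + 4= 96*b^3 + b^2*(88 - 16*m) + b*(-282*m^2 + 10*m - 76) + 70*m^3 - 416*m^2 - 26*m + 12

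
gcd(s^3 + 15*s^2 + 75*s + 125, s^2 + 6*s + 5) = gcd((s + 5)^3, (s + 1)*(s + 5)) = s + 5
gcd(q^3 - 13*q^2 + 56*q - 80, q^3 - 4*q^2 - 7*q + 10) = q - 5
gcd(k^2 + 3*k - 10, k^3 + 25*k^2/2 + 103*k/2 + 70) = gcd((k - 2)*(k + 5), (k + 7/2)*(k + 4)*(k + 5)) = k + 5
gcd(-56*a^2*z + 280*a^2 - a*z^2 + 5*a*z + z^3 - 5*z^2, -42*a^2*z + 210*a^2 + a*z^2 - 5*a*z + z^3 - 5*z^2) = 7*a*z - 35*a + z^2 - 5*z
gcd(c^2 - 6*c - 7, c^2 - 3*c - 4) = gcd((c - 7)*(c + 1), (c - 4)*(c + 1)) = c + 1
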